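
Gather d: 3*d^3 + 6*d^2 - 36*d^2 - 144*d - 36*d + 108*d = 3*d^3 - 30*d^2 - 72*d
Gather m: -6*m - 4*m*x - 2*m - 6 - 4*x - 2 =m*(-4*x - 8) - 4*x - 8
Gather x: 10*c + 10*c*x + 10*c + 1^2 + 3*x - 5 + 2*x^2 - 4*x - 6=20*c + 2*x^2 + x*(10*c - 1) - 10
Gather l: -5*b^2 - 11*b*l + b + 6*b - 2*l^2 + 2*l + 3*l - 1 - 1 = -5*b^2 + 7*b - 2*l^2 + l*(5 - 11*b) - 2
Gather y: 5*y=5*y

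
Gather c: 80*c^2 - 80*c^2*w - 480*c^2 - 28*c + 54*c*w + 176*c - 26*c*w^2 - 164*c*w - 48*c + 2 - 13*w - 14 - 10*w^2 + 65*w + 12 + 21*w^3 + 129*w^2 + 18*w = c^2*(-80*w - 400) + c*(-26*w^2 - 110*w + 100) + 21*w^3 + 119*w^2 + 70*w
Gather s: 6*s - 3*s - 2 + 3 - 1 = 3*s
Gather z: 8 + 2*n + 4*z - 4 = 2*n + 4*z + 4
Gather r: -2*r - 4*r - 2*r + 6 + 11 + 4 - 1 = 20 - 8*r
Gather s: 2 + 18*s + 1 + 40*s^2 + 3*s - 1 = 40*s^2 + 21*s + 2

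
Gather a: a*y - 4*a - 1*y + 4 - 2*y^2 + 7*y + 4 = a*(y - 4) - 2*y^2 + 6*y + 8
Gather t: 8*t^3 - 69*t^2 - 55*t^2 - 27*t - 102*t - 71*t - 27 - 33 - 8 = 8*t^3 - 124*t^2 - 200*t - 68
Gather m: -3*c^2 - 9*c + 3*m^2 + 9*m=-3*c^2 - 9*c + 3*m^2 + 9*m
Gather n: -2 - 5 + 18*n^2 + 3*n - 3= 18*n^2 + 3*n - 10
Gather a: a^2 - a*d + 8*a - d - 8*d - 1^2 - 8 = a^2 + a*(8 - d) - 9*d - 9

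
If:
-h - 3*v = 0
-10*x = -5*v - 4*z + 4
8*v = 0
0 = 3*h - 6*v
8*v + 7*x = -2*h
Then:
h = 0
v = 0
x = 0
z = 1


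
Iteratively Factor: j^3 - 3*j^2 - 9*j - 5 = (j + 1)*(j^2 - 4*j - 5) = (j - 5)*(j + 1)*(j + 1)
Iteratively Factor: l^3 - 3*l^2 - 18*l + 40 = (l + 4)*(l^2 - 7*l + 10) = (l - 5)*(l + 4)*(l - 2)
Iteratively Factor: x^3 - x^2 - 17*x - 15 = (x + 1)*(x^2 - 2*x - 15) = (x - 5)*(x + 1)*(x + 3)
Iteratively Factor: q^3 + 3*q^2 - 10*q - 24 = (q + 4)*(q^2 - q - 6) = (q - 3)*(q + 4)*(q + 2)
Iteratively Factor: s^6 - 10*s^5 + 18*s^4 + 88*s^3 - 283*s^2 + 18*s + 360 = (s - 2)*(s^5 - 8*s^4 + 2*s^3 + 92*s^2 - 99*s - 180) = (s - 2)*(s + 3)*(s^4 - 11*s^3 + 35*s^2 - 13*s - 60) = (s - 5)*(s - 2)*(s + 3)*(s^3 - 6*s^2 + 5*s + 12) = (s - 5)*(s - 3)*(s - 2)*(s + 3)*(s^2 - 3*s - 4) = (s - 5)*(s - 3)*(s - 2)*(s + 1)*(s + 3)*(s - 4)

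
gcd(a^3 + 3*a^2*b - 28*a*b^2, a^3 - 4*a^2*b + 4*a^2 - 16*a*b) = a^2 - 4*a*b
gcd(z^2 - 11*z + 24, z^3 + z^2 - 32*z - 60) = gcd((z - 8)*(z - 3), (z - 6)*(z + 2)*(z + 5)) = 1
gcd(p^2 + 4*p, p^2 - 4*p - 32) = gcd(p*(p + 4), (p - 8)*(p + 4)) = p + 4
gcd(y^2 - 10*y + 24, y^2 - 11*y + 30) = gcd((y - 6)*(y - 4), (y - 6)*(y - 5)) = y - 6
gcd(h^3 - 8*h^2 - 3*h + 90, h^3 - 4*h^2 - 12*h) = h - 6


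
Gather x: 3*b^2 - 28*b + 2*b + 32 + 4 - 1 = 3*b^2 - 26*b + 35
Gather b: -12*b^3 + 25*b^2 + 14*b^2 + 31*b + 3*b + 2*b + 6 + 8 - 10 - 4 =-12*b^3 + 39*b^2 + 36*b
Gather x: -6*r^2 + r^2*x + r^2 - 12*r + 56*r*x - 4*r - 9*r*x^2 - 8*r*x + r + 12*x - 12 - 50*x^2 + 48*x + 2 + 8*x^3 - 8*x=-5*r^2 - 15*r + 8*x^3 + x^2*(-9*r - 50) + x*(r^2 + 48*r + 52) - 10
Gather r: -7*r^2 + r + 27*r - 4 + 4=-7*r^2 + 28*r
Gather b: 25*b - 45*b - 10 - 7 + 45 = 28 - 20*b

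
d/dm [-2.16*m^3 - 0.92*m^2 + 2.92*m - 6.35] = -6.48*m^2 - 1.84*m + 2.92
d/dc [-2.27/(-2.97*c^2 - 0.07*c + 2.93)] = (-13.4838*c - 0.1589)/(2.97*c^2 + 0.07*c - 2.93)^2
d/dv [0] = 0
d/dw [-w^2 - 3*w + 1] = -2*w - 3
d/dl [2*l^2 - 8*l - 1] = 4*l - 8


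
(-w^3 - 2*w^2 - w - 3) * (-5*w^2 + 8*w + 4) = 5*w^5 + 2*w^4 - 15*w^3 - w^2 - 28*w - 12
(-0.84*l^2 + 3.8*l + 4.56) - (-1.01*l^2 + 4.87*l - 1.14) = 0.17*l^2 - 1.07*l + 5.7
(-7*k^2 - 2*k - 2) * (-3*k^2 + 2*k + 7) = 21*k^4 - 8*k^3 - 47*k^2 - 18*k - 14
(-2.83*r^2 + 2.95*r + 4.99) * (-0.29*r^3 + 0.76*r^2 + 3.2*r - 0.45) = 0.8207*r^5 - 3.0063*r^4 - 8.2611*r^3 + 14.5059*r^2 + 14.6405*r - 2.2455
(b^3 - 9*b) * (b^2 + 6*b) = b^5 + 6*b^4 - 9*b^3 - 54*b^2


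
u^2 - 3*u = u*(u - 3)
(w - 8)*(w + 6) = w^2 - 2*w - 48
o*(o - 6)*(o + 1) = o^3 - 5*o^2 - 6*o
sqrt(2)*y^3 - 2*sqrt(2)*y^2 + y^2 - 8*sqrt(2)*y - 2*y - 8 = (y - 4)*(y + 2)*(sqrt(2)*y + 1)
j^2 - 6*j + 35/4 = (j - 7/2)*(j - 5/2)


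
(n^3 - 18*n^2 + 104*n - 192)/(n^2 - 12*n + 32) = n - 6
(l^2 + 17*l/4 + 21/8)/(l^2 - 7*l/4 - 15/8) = (2*l + 7)/(2*l - 5)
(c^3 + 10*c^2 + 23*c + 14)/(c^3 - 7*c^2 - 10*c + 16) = (c^2 + 8*c + 7)/(c^2 - 9*c + 8)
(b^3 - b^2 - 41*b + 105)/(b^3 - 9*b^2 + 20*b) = (b^2 + 4*b - 21)/(b*(b - 4))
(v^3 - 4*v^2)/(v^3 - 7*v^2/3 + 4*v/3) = 3*v*(v - 4)/(3*v^2 - 7*v + 4)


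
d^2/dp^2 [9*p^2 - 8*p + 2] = 18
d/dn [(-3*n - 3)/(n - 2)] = 9/(n - 2)^2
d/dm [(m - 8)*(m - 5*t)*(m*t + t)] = t*(3*m^2 - 10*m*t - 14*m + 35*t - 8)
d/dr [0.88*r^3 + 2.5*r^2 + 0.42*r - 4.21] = 2.64*r^2 + 5.0*r + 0.42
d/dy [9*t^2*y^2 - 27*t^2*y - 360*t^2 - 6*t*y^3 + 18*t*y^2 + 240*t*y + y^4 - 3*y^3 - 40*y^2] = 18*t^2*y - 27*t^2 - 18*t*y^2 + 36*t*y + 240*t + 4*y^3 - 9*y^2 - 80*y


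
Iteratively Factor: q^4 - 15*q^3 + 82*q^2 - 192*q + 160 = (q - 4)*(q^3 - 11*q^2 + 38*q - 40) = (q - 5)*(q - 4)*(q^2 - 6*q + 8) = (q - 5)*(q - 4)^2*(q - 2)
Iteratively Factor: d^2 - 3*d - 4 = (d - 4)*(d + 1)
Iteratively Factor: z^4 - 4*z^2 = (z + 2)*(z^3 - 2*z^2) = z*(z + 2)*(z^2 - 2*z) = z^2*(z + 2)*(z - 2)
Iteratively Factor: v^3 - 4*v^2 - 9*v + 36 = (v - 4)*(v^2 - 9) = (v - 4)*(v + 3)*(v - 3)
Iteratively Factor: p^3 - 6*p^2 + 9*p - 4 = (p - 1)*(p^2 - 5*p + 4) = (p - 1)^2*(p - 4)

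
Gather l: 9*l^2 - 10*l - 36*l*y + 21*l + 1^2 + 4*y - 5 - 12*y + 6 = 9*l^2 + l*(11 - 36*y) - 8*y + 2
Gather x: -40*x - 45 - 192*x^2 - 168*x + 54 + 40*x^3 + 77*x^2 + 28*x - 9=40*x^3 - 115*x^2 - 180*x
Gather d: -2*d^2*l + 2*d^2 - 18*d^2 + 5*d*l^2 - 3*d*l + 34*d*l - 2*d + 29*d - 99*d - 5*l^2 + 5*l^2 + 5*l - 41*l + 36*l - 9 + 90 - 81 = d^2*(-2*l - 16) + d*(5*l^2 + 31*l - 72)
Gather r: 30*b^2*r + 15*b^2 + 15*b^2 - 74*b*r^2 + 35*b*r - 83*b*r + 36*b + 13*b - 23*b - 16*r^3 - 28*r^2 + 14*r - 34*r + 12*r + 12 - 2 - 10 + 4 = 30*b^2 + 26*b - 16*r^3 + r^2*(-74*b - 28) + r*(30*b^2 - 48*b - 8) + 4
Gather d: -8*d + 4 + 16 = 20 - 8*d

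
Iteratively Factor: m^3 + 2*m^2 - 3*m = (m - 1)*(m^2 + 3*m) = (m - 1)*(m + 3)*(m)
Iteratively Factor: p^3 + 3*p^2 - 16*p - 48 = (p + 4)*(p^2 - p - 12) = (p + 3)*(p + 4)*(p - 4)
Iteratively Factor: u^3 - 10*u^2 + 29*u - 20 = (u - 4)*(u^2 - 6*u + 5) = (u - 5)*(u - 4)*(u - 1)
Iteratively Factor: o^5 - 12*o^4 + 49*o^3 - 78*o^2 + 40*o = (o - 5)*(o^4 - 7*o^3 + 14*o^2 - 8*o) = o*(o - 5)*(o^3 - 7*o^2 + 14*o - 8) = o*(o - 5)*(o - 1)*(o^2 - 6*o + 8) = o*(o - 5)*(o - 2)*(o - 1)*(o - 4)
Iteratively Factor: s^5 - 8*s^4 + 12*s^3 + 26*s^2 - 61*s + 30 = (s - 3)*(s^4 - 5*s^3 - 3*s^2 + 17*s - 10) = (s - 3)*(s + 2)*(s^3 - 7*s^2 + 11*s - 5) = (s - 5)*(s - 3)*(s + 2)*(s^2 - 2*s + 1) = (s - 5)*(s - 3)*(s - 1)*(s + 2)*(s - 1)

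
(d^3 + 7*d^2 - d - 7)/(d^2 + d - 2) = (d^2 + 8*d + 7)/(d + 2)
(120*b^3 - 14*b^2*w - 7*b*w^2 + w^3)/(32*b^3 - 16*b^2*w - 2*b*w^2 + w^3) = (30*b^2 - 11*b*w + w^2)/(8*b^2 - 6*b*w + w^2)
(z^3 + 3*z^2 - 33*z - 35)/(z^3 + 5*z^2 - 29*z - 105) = (z + 1)/(z + 3)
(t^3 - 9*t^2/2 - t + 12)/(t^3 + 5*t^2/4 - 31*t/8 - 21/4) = 4*(t - 4)/(4*t + 7)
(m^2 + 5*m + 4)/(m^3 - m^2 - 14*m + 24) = (m + 1)/(m^2 - 5*m + 6)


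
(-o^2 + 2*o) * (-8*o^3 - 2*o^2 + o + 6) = 8*o^5 - 14*o^4 - 5*o^3 - 4*o^2 + 12*o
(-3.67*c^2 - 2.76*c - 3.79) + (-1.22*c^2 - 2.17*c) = -4.89*c^2 - 4.93*c - 3.79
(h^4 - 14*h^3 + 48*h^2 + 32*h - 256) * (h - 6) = h^5 - 20*h^4 + 132*h^3 - 256*h^2 - 448*h + 1536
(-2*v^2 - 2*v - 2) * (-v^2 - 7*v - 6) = 2*v^4 + 16*v^3 + 28*v^2 + 26*v + 12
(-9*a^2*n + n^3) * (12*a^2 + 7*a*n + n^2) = -108*a^4*n - 63*a^3*n^2 + 3*a^2*n^3 + 7*a*n^4 + n^5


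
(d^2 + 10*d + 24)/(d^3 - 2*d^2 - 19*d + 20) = (d + 6)/(d^2 - 6*d + 5)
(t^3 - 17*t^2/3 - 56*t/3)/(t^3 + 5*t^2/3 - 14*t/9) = 3*(t - 8)/(3*t - 2)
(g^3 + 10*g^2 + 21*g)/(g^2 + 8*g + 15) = g*(g + 7)/(g + 5)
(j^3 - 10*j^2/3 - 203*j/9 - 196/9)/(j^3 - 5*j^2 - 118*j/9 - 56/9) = (3*j + 7)/(3*j + 2)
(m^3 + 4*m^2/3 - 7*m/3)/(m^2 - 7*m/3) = (3*m^2 + 4*m - 7)/(3*m - 7)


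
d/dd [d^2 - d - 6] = 2*d - 1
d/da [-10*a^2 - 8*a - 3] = -20*a - 8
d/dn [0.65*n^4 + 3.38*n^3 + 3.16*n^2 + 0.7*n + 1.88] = 2.6*n^3 + 10.14*n^2 + 6.32*n + 0.7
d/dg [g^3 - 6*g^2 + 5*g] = 3*g^2 - 12*g + 5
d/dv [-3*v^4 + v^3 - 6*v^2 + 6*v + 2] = -12*v^3 + 3*v^2 - 12*v + 6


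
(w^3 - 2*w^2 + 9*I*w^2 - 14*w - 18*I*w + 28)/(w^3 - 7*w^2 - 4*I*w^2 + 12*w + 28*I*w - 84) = (w^2 + w*(-2 + 7*I) - 14*I)/(w^2 - w*(7 + 6*I) + 42*I)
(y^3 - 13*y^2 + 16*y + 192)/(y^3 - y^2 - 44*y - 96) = (y - 8)/(y + 4)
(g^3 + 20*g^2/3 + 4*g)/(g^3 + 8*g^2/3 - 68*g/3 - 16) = g/(g - 4)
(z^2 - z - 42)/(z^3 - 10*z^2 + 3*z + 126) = (z + 6)/(z^2 - 3*z - 18)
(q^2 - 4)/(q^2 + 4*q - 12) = (q + 2)/(q + 6)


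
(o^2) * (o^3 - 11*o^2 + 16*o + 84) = o^5 - 11*o^4 + 16*o^3 + 84*o^2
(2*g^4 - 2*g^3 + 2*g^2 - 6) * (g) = 2*g^5 - 2*g^4 + 2*g^3 - 6*g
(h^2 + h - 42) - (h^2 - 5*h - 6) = 6*h - 36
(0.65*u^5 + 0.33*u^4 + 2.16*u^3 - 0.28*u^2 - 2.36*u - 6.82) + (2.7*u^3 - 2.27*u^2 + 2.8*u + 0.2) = 0.65*u^5 + 0.33*u^4 + 4.86*u^3 - 2.55*u^2 + 0.44*u - 6.62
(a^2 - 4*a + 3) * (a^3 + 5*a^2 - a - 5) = a^5 + a^4 - 18*a^3 + 14*a^2 + 17*a - 15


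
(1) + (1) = 2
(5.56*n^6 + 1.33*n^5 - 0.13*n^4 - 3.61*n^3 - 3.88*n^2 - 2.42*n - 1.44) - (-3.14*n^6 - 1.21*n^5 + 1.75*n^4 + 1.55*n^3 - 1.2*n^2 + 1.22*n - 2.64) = 8.7*n^6 + 2.54*n^5 - 1.88*n^4 - 5.16*n^3 - 2.68*n^2 - 3.64*n + 1.2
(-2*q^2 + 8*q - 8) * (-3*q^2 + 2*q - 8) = 6*q^4 - 28*q^3 + 56*q^2 - 80*q + 64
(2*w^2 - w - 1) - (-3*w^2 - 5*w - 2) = 5*w^2 + 4*w + 1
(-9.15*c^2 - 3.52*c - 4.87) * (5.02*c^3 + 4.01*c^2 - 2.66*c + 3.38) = -45.933*c^5 - 54.3619*c^4 - 14.2236*c^3 - 41.0925*c^2 + 1.0566*c - 16.4606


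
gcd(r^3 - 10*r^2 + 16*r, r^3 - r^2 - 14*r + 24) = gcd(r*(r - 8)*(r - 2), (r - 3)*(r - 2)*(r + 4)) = r - 2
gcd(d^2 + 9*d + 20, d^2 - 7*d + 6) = 1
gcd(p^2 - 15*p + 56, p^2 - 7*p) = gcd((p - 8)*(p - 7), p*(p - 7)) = p - 7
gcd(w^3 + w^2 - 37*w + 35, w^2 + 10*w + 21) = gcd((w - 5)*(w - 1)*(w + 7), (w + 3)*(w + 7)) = w + 7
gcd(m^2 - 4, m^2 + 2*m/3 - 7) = 1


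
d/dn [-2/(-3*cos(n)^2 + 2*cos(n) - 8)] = 4*(3*cos(n) - 1)*sin(n)/(3*cos(n)^2 - 2*cos(n) + 8)^2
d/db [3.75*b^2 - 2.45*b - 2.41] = 7.5*b - 2.45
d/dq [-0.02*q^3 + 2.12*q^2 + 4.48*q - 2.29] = -0.06*q^2 + 4.24*q + 4.48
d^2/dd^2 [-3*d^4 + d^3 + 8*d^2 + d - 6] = -36*d^2 + 6*d + 16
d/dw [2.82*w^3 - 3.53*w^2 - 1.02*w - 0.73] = 8.46*w^2 - 7.06*w - 1.02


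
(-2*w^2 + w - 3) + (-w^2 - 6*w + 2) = -3*w^2 - 5*w - 1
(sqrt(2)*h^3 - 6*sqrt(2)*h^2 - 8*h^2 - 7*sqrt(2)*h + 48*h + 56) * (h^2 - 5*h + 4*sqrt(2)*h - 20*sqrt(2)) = sqrt(2)*h^5 - 11*sqrt(2)*h^4 - 9*sqrt(2)*h^3 + 387*sqrt(2)*h^2 - 736*sqrt(2)*h - 1120*sqrt(2)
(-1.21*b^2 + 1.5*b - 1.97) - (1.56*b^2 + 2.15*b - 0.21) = -2.77*b^2 - 0.65*b - 1.76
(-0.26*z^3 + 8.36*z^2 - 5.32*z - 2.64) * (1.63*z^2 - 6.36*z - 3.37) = -0.4238*z^5 + 15.2804*z^4 - 60.965*z^3 + 1.3588*z^2 + 34.7188*z + 8.8968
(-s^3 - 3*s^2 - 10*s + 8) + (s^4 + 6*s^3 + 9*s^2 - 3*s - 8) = s^4 + 5*s^3 + 6*s^2 - 13*s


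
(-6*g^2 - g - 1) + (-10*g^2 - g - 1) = -16*g^2 - 2*g - 2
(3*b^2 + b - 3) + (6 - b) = 3*b^2 + 3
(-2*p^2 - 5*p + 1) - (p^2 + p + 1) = -3*p^2 - 6*p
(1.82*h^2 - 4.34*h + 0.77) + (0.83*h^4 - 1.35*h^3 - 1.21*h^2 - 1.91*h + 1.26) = 0.83*h^4 - 1.35*h^3 + 0.61*h^2 - 6.25*h + 2.03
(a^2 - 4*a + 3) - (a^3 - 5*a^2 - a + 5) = -a^3 + 6*a^2 - 3*a - 2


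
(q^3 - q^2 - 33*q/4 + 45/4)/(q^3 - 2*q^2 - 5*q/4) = (2*q^2 + 3*q - 9)/(q*(2*q + 1))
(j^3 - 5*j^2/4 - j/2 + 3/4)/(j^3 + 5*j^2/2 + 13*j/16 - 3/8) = 4*(j^2 - 2*j + 1)/(4*j^2 + 7*j - 2)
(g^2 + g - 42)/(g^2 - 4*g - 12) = (g + 7)/(g + 2)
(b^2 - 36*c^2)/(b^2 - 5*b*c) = (b^2 - 36*c^2)/(b*(b - 5*c))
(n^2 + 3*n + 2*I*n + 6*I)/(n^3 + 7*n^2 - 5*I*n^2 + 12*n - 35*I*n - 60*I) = (n + 2*I)/(n^2 + n*(4 - 5*I) - 20*I)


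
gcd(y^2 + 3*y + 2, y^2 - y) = 1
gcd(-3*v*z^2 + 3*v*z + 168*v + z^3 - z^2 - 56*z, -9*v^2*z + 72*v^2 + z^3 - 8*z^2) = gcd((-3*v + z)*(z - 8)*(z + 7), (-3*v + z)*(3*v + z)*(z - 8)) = -3*v*z + 24*v + z^2 - 8*z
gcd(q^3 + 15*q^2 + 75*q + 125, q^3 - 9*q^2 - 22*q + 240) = q + 5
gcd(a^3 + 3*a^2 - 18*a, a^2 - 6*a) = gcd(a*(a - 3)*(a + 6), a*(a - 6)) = a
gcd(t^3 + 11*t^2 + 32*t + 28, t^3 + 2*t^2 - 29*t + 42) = t + 7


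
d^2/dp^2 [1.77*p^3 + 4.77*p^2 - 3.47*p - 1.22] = 10.62*p + 9.54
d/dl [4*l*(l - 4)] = 8*l - 16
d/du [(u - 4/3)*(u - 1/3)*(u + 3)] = 3*u^2 + 8*u/3 - 41/9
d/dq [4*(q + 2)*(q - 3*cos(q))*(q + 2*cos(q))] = -4*(q + 2)*(q - 3*cos(q))*(2*sin(q) - 1) + 4*(q + 2)*(q + 2*cos(q))*(3*sin(q) + 1) + 4*(q - 3*cos(q))*(q + 2*cos(q))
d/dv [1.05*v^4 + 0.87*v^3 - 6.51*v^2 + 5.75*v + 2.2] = 4.2*v^3 + 2.61*v^2 - 13.02*v + 5.75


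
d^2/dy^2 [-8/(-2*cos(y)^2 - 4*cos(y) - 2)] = 8*(cos(y) - cos(2*y) + 2)/(cos(y) + 1)^4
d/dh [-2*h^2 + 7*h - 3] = 7 - 4*h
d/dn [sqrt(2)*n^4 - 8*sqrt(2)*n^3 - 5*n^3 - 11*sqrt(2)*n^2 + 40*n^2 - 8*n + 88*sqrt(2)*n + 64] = 4*sqrt(2)*n^3 - 24*sqrt(2)*n^2 - 15*n^2 - 22*sqrt(2)*n + 80*n - 8 + 88*sqrt(2)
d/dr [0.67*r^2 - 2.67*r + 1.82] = 1.34*r - 2.67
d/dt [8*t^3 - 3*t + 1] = 24*t^2 - 3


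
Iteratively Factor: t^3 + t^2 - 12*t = (t)*(t^2 + t - 12) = t*(t - 3)*(t + 4)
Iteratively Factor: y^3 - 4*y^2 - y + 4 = (y - 4)*(y^2 - 1) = (y - 4)*(y - 1)*(y + 1)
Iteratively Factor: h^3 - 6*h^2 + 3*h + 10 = (h - 2)*(h^2 - 4*h - 5) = (h - 2)*(h + 1)*(h - 5)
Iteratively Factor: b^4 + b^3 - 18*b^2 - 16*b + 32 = (b + 4)*(b^3 - 3*b^2 - 6*b + 8) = (b + 2)*(b + 4)*(b^2 - 5*b + 4) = (b - 1)*(b + 2)*(b + 4)*(b - 4)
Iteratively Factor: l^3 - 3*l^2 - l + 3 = (l - 3)*(l^2 - 1) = (l - 3)*(l + 1)*(l - 1)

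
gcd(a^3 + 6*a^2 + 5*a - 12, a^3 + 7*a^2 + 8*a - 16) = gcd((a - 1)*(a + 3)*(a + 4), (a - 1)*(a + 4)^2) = a^2 + 3*a - 4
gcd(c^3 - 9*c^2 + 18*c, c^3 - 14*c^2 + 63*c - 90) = c^2 - 9*c + 18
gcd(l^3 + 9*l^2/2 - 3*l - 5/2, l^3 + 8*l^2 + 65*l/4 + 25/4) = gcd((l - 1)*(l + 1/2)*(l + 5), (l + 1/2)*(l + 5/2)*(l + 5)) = l^2 + 11*l/2 + 5/2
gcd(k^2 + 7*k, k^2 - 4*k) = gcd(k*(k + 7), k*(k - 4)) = k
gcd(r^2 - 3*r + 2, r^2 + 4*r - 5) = r - 1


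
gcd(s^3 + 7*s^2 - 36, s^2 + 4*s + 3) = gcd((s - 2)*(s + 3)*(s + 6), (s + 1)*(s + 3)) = s + 3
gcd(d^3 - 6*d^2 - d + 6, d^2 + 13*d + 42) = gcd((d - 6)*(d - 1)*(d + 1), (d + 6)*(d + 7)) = 1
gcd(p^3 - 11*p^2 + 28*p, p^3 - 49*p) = p^2 - 7*p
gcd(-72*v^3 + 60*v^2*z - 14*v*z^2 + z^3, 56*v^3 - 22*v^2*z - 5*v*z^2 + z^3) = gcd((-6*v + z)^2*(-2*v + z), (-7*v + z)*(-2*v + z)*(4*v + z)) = -2*v + z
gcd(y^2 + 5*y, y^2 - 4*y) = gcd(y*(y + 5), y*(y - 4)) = y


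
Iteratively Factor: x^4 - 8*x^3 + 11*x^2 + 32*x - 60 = (x - 2)*(x^3 - 6*x^2 - x + 30) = (x - 2)*(x + 2)*(x^2 - 8*x + 15) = (x - 5)*(x - 2)*(x + 2)*(x - 3)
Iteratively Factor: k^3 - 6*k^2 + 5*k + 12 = (k - 4)*(k^2 - 2*k - 3) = (k - 4)*(k - 3)*(k + 1)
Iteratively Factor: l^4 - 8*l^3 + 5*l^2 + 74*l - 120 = (l - 4)*(l^3 - 4*l^2 - 11*l + 30) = (l - 4)*(l + 3)*(l^2 - 7*l + 10) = (l - 5)*(l - 4)*(l + 3)*(l - 2)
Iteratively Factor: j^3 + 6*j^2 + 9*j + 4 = (j + 1)*(j^2 + 5*j + 4) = (j + 1)*(j + 4)*(j + 1)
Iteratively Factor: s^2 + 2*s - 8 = (s + 4)*(s - 2)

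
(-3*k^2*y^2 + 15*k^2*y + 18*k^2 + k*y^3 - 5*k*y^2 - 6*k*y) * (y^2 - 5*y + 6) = -3*k^2*y^4 + 30*k^2*y^3 - 75*k^2*y^2 + 108*k^2 + k*y^5 - 10*k*y^4 + 25*k*y^3 - 36*k*y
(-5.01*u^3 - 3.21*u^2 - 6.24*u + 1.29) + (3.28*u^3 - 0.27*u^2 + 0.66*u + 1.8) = -1.73*u^3 - 3.48*u^2 - 5.58*u + 3.09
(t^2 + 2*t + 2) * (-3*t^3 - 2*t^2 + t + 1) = -3*t^5 - 8*t^4 - 9*t^3 - t^2 + 4*t + 2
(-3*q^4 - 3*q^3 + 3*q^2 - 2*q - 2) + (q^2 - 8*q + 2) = -3*q^4 - 3*q^3 + 4*q^2 - 10*q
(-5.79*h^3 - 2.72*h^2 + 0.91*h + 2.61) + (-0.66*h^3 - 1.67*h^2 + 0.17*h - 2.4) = -6.45*h^3 - 4.39*h^2 + 1.08*h + 0.21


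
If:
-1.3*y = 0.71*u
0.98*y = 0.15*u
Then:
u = 0.00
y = 0.00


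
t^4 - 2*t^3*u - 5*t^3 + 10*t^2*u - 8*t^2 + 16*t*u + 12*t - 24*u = (t - 6)*(t - 1)*(t + 2)*(t - 2*u)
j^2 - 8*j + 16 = (j - 4)^2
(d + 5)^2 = d^2 + 10*d + 25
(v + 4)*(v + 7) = v^2 + 11*v + 28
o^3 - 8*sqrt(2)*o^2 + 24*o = o*(o - 6*sqrt(2))*(o - 2*sqrt(2))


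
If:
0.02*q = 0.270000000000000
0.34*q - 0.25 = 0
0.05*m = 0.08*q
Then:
No Solution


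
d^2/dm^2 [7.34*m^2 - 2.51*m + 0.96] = 14.6800000000000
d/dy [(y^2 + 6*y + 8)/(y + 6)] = (y^2 + 12*y + 28)/(y^2 + 12*y + 36)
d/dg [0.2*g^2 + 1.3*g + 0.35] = 0.4*g + 1.3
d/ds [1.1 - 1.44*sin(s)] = -1.44*cos(s)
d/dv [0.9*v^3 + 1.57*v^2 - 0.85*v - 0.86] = 2.7*v^2 + 3.14*v - 0.85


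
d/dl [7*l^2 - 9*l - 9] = 14*l - 9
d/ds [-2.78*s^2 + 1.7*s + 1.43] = 1.7 - 5.56*s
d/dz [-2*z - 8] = -2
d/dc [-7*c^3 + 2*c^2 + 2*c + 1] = -21*c^2 + 4*c + 2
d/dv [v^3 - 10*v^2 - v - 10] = 3*v^2 - 20*v - 1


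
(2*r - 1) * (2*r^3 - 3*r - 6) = 4*r^4 - 2*r^3 - 6*r^2 - 9*r + 6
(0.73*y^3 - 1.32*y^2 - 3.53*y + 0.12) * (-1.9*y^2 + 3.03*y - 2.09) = -1.387*y^5 + 4.7199*y^4 + 1.1817*y^3 - 8.1651*y^2 + 7.7413*y - 0.2508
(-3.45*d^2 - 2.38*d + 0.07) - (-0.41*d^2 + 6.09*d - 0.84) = -3.04*d^2 - 8.47*d + 0.91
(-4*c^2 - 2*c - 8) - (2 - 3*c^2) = -c^2 - 2*c - 10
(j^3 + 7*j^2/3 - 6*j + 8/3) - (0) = j^3 + 7*j^2/3 - 6*j + 8/3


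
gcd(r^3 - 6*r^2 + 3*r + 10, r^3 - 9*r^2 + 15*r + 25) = r^2 - 4*r - 5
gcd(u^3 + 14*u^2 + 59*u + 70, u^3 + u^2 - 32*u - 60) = u^2 + 7*u + 10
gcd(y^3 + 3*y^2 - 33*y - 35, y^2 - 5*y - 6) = y + 1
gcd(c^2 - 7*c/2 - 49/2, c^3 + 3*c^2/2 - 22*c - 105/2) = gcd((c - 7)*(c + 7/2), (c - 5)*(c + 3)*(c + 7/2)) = c + 7/2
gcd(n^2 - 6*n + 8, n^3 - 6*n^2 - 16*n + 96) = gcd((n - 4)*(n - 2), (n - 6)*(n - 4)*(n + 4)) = n - 4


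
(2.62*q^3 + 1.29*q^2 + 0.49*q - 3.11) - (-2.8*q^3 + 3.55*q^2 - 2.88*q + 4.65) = 5.42*q^3 - 2.26*q^2 + 3.37*q - 7.76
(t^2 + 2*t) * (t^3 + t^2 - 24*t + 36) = t^5 + 3*t^4 - 22*t^3 - 12*t^2 + 72*t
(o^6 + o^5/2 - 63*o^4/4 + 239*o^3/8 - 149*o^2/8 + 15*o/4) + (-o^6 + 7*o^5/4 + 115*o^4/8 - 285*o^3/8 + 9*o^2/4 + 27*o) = 9*o^5/4 - 11*o^4/8 - 23*o^3/4 - 131*o^2/8 + 123*o/4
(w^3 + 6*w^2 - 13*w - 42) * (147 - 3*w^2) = -3*w^5 - 18*w^4 + 186*w^3 + 1008*w^2 - 1911*w - 6174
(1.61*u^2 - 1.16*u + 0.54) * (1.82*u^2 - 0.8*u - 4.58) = 2.9302*u^4 - 3.3992*u^3 - 5.463*u^2 + 4.8808*u - 2.4732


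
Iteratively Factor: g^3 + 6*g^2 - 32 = (g + 4)*(g^2 + 2*g - 8) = (g + 4)^2*(g - 2)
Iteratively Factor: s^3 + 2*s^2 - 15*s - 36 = (s + 3)*(s^2 - s - 12) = (s - 4)*(s + 3)*(s + 3)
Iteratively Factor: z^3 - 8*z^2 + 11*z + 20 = (z - 5)*(z^2 - 3*z - 4) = (z - 5)*(z + 1)*(z - 4)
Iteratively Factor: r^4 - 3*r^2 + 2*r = (r - 1)*(r^3 + r^2 - 2*r) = (r - 1)^2*(r^2 + 2*r) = r*(r - 1)^2*(r + 2)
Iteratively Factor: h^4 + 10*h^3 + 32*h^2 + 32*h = (h + 2)*(h^3 + 8*h^2 + 16*h) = (h + 2)*(h + 4)*(h^2 + 4*h) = h*(h + 2)*(h + 4)*(h + 4)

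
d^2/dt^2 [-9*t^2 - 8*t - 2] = -18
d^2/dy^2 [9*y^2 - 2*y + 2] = 18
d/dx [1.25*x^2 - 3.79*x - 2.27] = 2.5*x - 3.79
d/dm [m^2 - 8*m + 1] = 2*m - 8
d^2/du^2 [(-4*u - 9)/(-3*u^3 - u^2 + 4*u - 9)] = 2*((4*u + 9)*(9*u^2 + 2*u - 4)^2 + (-36*u^2 - 8*u - (4*u + 9)*(9*u + 1) + 16)*(3*u^3 + u^2 - 4*u + 9))/(3*u^3 + u^2 - 4*u + 9)^3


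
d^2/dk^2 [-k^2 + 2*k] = -2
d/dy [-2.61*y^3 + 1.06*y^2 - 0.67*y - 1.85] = -7.83*y^2 + 2.12*y - 0.67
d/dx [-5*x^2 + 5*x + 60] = 5 - 10*x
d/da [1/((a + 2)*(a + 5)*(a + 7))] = (-(a + 2)*(a + 5) - (a + 2)*(a + 7) - (a + 5)*(a + 7))/((a + 2)^2*(a + 5)^2*(a + 7)^2)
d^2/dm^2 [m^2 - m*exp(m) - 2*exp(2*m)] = -m*exp(m) - 8*exp(2*m) - 2*exp(m) + 2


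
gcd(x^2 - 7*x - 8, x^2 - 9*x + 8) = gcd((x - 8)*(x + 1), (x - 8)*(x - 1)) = x - 8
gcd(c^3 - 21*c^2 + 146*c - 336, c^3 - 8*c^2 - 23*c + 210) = c^2 - 13*c + 42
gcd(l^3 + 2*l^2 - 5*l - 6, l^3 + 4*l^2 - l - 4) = l + 1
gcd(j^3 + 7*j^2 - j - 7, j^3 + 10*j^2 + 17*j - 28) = j^2 + 6*j - 7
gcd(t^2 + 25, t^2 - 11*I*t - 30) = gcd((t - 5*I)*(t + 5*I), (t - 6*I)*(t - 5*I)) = t - 5*I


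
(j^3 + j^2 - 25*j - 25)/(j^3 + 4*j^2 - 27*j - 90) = (j^2 + 6*j + 5)/(j^2 + 9*j + 18)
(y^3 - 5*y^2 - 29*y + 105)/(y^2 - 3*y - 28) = (y^2 + 2*y - 15)/(y + 4)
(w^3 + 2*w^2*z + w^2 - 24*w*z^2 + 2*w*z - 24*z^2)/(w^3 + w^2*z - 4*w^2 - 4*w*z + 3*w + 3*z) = (w^3 + 2*w^2*z + w^2 - 24*w*z^2 + 2*w*z - 24*z^2)/(w^3 + w^2*z - 4*w^2 - 4*w*z + 3*w + 3*z)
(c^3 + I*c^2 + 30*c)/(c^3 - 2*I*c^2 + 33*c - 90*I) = c/(c - 3*I)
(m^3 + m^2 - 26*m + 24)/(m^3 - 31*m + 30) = (m - 4)/(m - 5)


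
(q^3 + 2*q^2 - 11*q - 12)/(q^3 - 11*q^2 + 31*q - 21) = (q^2 + 5*q + 4)/(q^2 - 8*q + 7)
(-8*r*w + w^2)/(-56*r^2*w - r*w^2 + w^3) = 1/(7*r + w)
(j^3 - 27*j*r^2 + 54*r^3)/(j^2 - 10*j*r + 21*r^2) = (-j^2 - 3*j*r + 18*r^2)/(-j + 7*r)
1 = 1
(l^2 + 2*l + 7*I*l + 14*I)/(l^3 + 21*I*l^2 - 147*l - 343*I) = (l + 2)/(l^2 + 14*I*l - 49)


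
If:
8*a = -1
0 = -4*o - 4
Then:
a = -1/8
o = -1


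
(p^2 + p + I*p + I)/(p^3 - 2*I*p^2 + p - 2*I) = (p + 1)/(p^2 - 3*I*p - 2)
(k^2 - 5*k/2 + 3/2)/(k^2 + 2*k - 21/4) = 2*(k - 1)/(2*k + 7)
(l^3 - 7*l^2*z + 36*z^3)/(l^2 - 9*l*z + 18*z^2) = l + 2*z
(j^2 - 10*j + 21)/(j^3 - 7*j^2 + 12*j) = (j - 7)/(j*(j - 4))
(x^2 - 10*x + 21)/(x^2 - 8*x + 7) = (x - 3)/(x - 1)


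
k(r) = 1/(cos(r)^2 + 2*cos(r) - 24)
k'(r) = (2*sin(r)*cos(r) + 2*sin(r))/(cos(r)^2 + 2*cos(r) - 24)^2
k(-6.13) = -0.05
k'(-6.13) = 0.00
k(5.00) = -0.04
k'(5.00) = -0.00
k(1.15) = -0.04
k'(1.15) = 0.00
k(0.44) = -0.05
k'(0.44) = 0.00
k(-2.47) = -0.04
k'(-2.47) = -0.00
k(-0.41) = -0.05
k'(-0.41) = -0.00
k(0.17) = -0.05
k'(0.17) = 0.00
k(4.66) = -0.04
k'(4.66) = -0.00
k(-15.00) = -0.04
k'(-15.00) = 0.00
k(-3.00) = -0.04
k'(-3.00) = 0.00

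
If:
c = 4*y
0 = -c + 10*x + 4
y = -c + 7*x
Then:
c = -56/11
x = -10/11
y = -14/11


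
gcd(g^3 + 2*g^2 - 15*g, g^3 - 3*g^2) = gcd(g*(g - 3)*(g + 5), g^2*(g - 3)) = g^2 - 3*g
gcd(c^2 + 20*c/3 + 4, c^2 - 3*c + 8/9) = 1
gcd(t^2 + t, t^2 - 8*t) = t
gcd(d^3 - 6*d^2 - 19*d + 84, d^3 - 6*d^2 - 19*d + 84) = d^3 - 6*d^2 - 19*d + 84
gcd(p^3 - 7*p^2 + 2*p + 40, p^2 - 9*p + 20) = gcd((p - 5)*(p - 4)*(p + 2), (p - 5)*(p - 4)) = p^2 - 9*p + 20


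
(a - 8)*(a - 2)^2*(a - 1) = a^4 - 13*a^3 + 48*a^2 - 68*a + 32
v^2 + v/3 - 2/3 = (v - 2/3)*(v + 1)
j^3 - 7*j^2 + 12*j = j*(j - 4)*(j - 3)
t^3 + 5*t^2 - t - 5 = (t - 1)*(t + 1)*(t + 5)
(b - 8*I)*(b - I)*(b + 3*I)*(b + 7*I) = b^4 + I*b^3 + 61*b^2 + 109*I*b + 168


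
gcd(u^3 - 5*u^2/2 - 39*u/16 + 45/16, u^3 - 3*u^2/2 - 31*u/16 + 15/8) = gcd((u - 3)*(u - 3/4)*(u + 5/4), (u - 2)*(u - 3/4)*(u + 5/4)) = u^2 + u/2 - 15/16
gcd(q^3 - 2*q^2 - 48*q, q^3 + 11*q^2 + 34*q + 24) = q + 6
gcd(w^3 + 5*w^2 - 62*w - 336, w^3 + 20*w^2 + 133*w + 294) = w^2 + 13*w + 42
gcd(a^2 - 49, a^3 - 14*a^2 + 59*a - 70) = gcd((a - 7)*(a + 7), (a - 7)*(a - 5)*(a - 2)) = a - 7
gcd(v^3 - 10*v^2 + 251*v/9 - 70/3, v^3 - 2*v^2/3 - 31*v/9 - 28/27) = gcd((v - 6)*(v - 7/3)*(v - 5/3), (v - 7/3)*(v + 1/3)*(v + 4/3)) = v - 7/3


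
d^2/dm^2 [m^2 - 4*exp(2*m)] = 2 - 16*exp(2*m)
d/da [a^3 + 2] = 3*a^2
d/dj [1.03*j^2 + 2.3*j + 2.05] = 2.06*j + 2.3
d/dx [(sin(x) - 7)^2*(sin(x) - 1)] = 3*(sin(x) - 7)*(sin(x) - 3)*cos(x)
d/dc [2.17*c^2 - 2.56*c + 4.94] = 4.34*c - 2.56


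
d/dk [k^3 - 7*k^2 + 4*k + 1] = 3*k^2 - 14*k + 4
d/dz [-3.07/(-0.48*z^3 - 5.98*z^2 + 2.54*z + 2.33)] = (-4.4208*z^2 - 36.7172*z + 7.7978)/(0.48*z^3 + 5.98*z^2 - 2.54*z - 2.33)^2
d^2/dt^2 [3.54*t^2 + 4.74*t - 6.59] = 7.08000000000000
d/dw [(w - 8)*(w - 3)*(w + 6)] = 3*w^2 - 10*w - 42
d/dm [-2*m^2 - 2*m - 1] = -4*m - 2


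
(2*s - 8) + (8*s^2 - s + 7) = 8*s^2 + s - 1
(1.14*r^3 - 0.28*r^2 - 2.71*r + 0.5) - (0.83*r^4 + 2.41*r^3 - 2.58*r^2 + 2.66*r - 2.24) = -0.83*r^4 - 1.27*r^3 + 2.3*r^2 - 5.37*r + 2.74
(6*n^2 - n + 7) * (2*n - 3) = 12*n^3 - 20*n^2 + 17*n - 21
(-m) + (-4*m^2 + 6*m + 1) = -4*m^2 + 5*m + 1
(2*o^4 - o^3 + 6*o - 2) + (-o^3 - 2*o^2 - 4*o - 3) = 2*o^4 - 2*o^3 - 2*o^2 + 2*o - 5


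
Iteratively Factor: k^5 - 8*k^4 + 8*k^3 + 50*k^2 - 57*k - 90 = (k - 3)*(k^4 - 5*k^3 - 7*k^2 + 29*k + 30) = (k - 5)*(k - 3)*(k^3 - 7*k - 6) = (k - 5)*(k - 3)*(k + 1)*(k^2 - k - 6) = (k - 5)*(k - 3)^2*(k + 1)*(k + 2)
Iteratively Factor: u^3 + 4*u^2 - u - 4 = (u - 1)*(u^2 + 5*u + 4) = (u - 1)*(u + 4)*(u + 1)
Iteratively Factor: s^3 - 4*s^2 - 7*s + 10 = (s - 5)*(s^2 + s - 2) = (s - 5)*(s - 1)*(s + 2)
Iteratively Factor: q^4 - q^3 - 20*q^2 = (q)*(q^3 - q^2 - 20*q) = q*(q - 5)*(q^2 + 4*q) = q*(q - 5)*(q + 4)*(q)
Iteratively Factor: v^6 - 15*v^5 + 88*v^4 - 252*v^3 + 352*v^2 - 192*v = (v - 3)*(v^5 - 12*v^4 + 52*v^3 - 96*v^2 + 64*v) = (v - 4)*(v - 3)*(v^4 - 8*v^3 + 20*v^2 - 16*v) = (v - 4)^2*(v - 3)*(v^3 - 4*v^2 + 4*v) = (v - 4)^2*(v - 3)*(v - 2)*(v^2 - 2*v) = (v - 4)^2*(v - 3)*(v - 2)^2*(v)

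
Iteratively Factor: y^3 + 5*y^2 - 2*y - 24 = (y + 4)*(y^2 + y - 6) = (y + 3)*(y + 4)*(y - 2)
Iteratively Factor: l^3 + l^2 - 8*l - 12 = (l + 2)*(l^2 - l - 6) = (l + 2)^2*(l - 3)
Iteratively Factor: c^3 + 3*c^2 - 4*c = (c)*(c^2 + 3*c - 4) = c*(c - 1)*(c + 4)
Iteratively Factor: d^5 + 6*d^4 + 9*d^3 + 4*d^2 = (d + 1)*(d^4 + 5*d^3 + 4*d^2) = (d + 1)*(d + 4)*(d^3 + d^2) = (d + 1)^2*(d + 4)*(d^2) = d*(d + 1)^2*(d + 4)*(d)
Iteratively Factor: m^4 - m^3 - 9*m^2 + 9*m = (m - 1)*(m^3 - 9*m) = m*(m - 1)*(m^2 - 9) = m*(m - 1)*(m + 3)*(m - 3)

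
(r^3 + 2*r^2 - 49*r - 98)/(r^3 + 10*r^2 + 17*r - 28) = (r^2 - 5*r - 14)/(r^2 + 3*r - 4)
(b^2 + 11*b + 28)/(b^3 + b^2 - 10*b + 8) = (b + 7)/(b^2 - 3*b + 2)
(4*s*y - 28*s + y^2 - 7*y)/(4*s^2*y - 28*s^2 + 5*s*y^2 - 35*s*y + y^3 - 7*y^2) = 1/(s + y)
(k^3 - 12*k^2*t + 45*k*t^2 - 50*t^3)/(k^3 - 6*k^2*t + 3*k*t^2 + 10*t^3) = (k - 5*t)/(k + t)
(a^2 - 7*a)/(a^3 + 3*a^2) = (a - 7)/(a*(a + 3))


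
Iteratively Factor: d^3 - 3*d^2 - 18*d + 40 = (d + 4)*(d^2 - 7*d + 10) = (d - 5)*(d + 4)*(d - 2)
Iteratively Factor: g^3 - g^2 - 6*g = (g + 2)*(g^2 - 3*g) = (g - 3)*(g + 2)*(g)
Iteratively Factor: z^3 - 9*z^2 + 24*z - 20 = (z - 2)*(z^2 - 7*z + 10) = (z - 5)*(z - 2)*(z - 2)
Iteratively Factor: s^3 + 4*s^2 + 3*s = (s)*(s^2 + 4*s + 3) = s*(s + 3)*(s + 1)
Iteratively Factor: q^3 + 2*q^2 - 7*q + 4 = (q + 4)*(q^2 - 2*q + 1) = (q - 1)*(q + 4)*(q - 1)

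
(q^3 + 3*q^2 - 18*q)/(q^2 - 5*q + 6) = q*(q + 6)/(q - 2)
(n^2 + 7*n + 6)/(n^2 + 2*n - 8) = (n^2 + 7*n + 6)/(n^2 + 2*n - 8)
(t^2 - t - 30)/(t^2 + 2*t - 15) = (t - 6)/(t - 3)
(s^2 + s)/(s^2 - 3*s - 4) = s/(s - 4)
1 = 1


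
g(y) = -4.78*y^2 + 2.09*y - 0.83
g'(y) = 2.09 - 9.56*y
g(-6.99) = -248.99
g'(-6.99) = 68.91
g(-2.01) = -24.34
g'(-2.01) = 21.31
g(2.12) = -17.88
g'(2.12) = -18.18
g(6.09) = -165.38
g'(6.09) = -56.13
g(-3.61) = -70.67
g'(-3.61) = 36.60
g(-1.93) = -22.67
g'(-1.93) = 20.54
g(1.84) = -13.17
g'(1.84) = -15.50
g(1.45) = -7.85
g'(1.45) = -11.77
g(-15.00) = -1107.68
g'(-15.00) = 145.49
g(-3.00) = -50.12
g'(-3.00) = 30.77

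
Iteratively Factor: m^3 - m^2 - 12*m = (m)*(m^2 - m - 12) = m*(m + 3)*(m - 4)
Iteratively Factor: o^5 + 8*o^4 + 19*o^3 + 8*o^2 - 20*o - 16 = (o + 2)*(o^4 + 6*o^3 + 7*o^2 - 6*o - 8) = (o - 1)*(o + 2)*(o^3 + 7*o^2 + 14*o + 8) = (o - 1)*(o + 2)*(o + 4)*(o^2 + 3*o + 2) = (o - 1)*(o + 2)^2*(o + 4)*(o + 1)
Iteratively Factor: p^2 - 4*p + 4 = (p - 2)*(p - 2)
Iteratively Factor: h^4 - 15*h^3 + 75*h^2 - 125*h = (h - 5)*(h^3 - 10*h^2 + 25*h) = h*(h - 5)*(h^2 - 10*h + 25) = h*(h - 5)^2*(h - 5)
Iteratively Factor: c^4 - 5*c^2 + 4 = (c + 1)*(c^3 - c^2 - 4*c + 4) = (c - 2)*(c + 1)*(c^2 + c - 2) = (c - 2)*(c - 1)*(c + 1)*(c + 2)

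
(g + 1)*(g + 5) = g^2 + 6*g + 5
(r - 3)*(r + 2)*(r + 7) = r^3 + 6*r^2 - 13*r - 42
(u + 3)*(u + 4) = u^2 + 7*u + 12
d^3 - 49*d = d*(d - 7)*(d + 7)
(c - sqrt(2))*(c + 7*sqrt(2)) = c^2 + 6*sqrt(2)*c - 14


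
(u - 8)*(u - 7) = u^2 - 15*u + 56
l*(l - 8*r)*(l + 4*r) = l^3 - 4*l^2*r - 32*l*r^2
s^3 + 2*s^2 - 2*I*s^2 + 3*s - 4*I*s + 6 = (s + 2)*(s - 3*I)*(s + I)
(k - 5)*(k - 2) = k^2 - 7*k + 10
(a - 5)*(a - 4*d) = a^2 - 4*a*d - 5*a + 20*d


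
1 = 1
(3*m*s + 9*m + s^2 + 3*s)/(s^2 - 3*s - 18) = (3*m + s)/(s - 6)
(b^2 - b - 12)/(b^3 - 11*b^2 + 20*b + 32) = (b + 3)/(b^2 - 7*b - 8)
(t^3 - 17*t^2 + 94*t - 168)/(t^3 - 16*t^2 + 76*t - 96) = (t^2 - 11*t + 28)/(t^2 - 10*t + 16)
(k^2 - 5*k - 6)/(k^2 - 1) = (k - 6)/(k - 1)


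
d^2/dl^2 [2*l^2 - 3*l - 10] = 4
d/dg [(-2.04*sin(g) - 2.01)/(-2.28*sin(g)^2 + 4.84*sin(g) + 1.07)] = (-4.6512*sin(g)^2 - 9.1656*sin(g) + 7.5456)*cos(g)/(5.1984*sin(g)^4 - 22.0704*sin(g)^3 + 18.5464*sin(g)^2 + 10.3576*sin(g) + 1.1449)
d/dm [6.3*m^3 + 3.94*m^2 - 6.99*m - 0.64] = 18.9*m^2 + 7.88*m - 6.99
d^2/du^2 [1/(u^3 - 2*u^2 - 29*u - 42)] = 2*((2 - 3*u)*(-u^3 + 2*u^2 + 29*u + 42) - (-3*u^2 + 4*u + 29)^2)/(-u^3 + 2*u^2 + 29*u + 42)^3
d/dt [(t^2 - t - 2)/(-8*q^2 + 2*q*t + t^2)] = (2*(q + t)*(-t^2 + t + 2) + (2*t - 1)*(-8*q^2 + 2*q*t + t^2))/(-8*q^2 + 2*q*t + t^2)^2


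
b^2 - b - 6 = (b - 3)*(b + 2)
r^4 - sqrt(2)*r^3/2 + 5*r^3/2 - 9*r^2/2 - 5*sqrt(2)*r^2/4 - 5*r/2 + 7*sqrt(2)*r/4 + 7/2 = (r - 1)*(r + 7/2)*(r - sqrt(2))*(r + sqrt(2)/2)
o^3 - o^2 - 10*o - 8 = (o - 4)*(o + 1)*(o + 2)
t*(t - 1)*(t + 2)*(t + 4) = t^4 + 5*t^3 + 2*t^2 - 8*t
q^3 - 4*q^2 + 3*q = q*(q - 3)*(q - 1)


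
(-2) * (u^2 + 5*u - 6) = -2*u^2 - 10*u + 12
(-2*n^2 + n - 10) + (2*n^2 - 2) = n - 12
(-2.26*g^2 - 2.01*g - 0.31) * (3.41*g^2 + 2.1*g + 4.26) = -7.7066*g^4 - 11.6001*g^3 - 14.9057*g^2 - 9.2136*g - 1.3206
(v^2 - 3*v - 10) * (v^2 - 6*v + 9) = v^4 - 9*v^3 + 17*v^2 + 33*v - 90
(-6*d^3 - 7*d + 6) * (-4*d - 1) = 24*d^4 + 6*d^3 + 28*d^2 - 17*d - 6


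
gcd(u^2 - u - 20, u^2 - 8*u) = 1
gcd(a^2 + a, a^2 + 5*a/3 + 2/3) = a + 1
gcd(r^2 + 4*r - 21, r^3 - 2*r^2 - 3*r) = r - 3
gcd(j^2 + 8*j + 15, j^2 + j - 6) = j + 3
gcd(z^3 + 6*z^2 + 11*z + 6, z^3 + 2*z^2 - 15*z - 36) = z + 3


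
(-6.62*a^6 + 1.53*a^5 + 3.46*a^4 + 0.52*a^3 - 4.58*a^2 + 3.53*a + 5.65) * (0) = 0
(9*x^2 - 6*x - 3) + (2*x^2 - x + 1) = 11*x^2 - 7*x - 2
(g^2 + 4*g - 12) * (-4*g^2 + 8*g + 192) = -4*g^4 - 8*g^3 + 272*g^2 + 672*g - 2304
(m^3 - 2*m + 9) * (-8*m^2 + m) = -8*m^5 + m^4 + 16*m^3 - 74*m^2 + 9*m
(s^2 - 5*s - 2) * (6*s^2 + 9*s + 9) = 6*s^4 - 21*s^3 - 48*s^2 - 63*s - 18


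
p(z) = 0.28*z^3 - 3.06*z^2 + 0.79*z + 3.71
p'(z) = 0.84*z^2 - 6.12*z + 0.79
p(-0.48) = 2.59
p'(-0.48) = 3.92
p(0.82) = 2.45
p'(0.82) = -3.66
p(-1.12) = -1.41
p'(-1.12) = 8.70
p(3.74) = -21.49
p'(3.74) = -10.35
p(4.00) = -24.17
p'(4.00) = -10.25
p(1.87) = -3.68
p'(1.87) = -7.72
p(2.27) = -6.99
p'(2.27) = -8.77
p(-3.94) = -64.03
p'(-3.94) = 37.94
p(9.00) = -32.92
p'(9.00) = 13.75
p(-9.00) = -455.38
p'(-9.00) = 123.91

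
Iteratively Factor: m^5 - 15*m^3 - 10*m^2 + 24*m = (m + 3)*(m^4 - 3*m^3 - 6*m^2 + 8*m) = m*(m + 3)*(m^3 - 3*m^2 - 6*m + 8) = m*(m + 2)*(m + 3)*(m^2 - 5*m + 4) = m*(m - 1)*(m + 2)*(m + 3)*(m - 4)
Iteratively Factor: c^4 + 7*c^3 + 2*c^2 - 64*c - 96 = (c + 2)*(c^3 + 5*c^2 - 8*c - 48) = (c + 2)*(c + 4)*(c^2 + c - 12) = (c + 2)*(c + 4)^2*(c - 3)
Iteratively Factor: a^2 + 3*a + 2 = (a + 1)*(a + 2)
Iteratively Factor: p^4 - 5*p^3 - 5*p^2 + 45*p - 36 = (p - 4)*(p^3 - p^2 - 9*p + 9) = (p - 4)*(p - 1)*(p^2 - 9) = (p - 4)*(p - 3)*(p - 1)*(p + 3)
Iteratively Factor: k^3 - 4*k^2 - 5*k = (k)*(k^2 - 4*k - 5) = k*(k - 5)*(k + 1)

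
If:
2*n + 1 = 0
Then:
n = -1/2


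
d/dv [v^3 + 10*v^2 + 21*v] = 3*v^2 + 20*v + 21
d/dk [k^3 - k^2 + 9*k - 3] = 3*k^2 - 2*k + 9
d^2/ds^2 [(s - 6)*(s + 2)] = 2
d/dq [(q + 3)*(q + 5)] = 2*q + 8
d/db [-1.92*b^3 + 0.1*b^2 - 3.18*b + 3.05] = -5.76*b^2 + 0.2*b - 3.18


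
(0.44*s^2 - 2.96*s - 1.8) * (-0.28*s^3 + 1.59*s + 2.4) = -0.1232*s^5 + 0.8288*s^4 + 1.2036*s^3 - 3.6504*s^2 - 9.966*s - 4.32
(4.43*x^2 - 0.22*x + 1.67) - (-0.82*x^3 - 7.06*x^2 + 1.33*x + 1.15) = 0.82*x^3 + 11.49*x^2 - 1.55*x + 0.52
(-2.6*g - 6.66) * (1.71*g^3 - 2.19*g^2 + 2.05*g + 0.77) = -4.446*g^4 - 5.6946*g^3 + 9.2554*g^2 - 15.655*g - 5.1282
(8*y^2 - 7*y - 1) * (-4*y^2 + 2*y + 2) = -32*y^4 + 44*y^3 + 6*y^2 - 16*y - 2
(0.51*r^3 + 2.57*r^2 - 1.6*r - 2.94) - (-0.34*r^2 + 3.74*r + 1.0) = 0.51*r^3 + 2.91*r^2 - 5.34*r - 3.94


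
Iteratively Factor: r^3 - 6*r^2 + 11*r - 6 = (r - 2)*(r^2 - 4*r + 3) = (r - 3)*(r - 2)*(r - 1)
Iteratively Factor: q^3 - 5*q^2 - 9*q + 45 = (q + 3)*(q^2 - 8*q + 15) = (q - 3)*(q + 3)*(q - 5)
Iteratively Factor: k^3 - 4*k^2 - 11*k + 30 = (k - 5)*(k^2 + k - 6) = (k - 5)*(k + 3)*(k - 2)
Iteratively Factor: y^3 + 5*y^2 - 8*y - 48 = (y - 3)*(y^2 + 8*y + 16) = (y - 3)*(y + 4)*(y + 4)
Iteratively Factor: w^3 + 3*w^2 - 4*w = (w + 4)*(w^2 - w) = w*(w + 4)*(w - 1)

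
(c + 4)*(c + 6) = c^2 + 10*c + 24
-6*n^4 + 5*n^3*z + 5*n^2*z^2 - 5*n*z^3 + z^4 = (-3*n + z)*(-2*n + z)*(-n + z)*(n + z)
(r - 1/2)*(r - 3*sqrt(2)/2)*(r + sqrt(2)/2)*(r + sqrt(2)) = r^4 - r^3/2 - 7*r^2/2 - 3*sqrt(2)*r/2 + 7*r/4 + 3*sqrt(2)/4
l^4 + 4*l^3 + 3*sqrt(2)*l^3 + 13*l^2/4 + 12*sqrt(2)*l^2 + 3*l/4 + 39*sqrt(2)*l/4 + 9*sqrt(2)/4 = (l + 1/2)^2*(l + 3)*(l + 3*sqrt(2))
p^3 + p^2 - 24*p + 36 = (p - 3)*(p - 2)*(p + 6)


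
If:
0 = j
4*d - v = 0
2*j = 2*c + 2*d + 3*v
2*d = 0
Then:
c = 0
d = 0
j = 0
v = 0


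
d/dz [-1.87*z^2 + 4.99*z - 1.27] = 4.99 - 3.74*z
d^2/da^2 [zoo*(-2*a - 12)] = 0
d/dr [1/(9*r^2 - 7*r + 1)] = (7 - 18*r)/(9*r^2 - 7*r + 1)^2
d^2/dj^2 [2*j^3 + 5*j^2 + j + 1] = 12*j + 10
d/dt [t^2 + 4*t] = 2*t + 4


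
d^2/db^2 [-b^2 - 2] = -2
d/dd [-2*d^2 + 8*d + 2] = 8 - 4*d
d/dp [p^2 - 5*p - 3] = 2*p - 5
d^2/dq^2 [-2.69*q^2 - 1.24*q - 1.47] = -5.38000000000000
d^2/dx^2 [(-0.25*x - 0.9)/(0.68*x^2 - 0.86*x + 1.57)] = (-(0.25*x + 0.9)*(1.36*x - 0.86)*(2.72*x - 1.72) + (1.02*x + 0.794)*(0.68*x^2 - 0.86*x + 1.57))/(0.68*x^2 - 0.86*x + 1.57)^3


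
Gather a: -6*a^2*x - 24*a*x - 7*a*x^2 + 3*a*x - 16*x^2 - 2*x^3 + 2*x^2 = -6*a^2*x + a*(-7*x^2 - 21*x) - 2*x^3 - 14*x^2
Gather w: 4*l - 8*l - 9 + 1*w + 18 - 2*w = -4*l - w + 9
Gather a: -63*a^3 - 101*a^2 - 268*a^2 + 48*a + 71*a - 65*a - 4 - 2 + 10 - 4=-63*a^3 - 369*a^2 + 54*a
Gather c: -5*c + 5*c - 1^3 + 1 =0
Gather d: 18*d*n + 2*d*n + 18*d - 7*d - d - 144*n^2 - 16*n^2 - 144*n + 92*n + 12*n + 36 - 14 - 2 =d*(20*n + 10) - 160*n^2 - 40*n + 20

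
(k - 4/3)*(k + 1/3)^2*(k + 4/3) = k^4 + 2*k^3/3 - 5*k^2/3 - 32*k/27 - 16/81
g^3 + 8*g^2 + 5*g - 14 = (g - 1)*(g + 2)*(g + 7)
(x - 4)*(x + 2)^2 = x^3 - 12*x - 16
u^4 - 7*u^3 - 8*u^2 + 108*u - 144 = (u - 6)*(u - 3)*(u - 2)*(u + 4)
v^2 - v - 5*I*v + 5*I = (v - 1)*(v - 5*I)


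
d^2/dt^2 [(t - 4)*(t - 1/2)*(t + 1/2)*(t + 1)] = 12*t^2 - 18*t - 17/2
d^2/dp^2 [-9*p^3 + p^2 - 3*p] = 2 - 54*p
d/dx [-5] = 0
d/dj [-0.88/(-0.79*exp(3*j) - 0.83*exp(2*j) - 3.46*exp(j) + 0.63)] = (-2.0856*exp(2*j) - 1.4608*exp(j) - 3.0448)*exp(j)/(0.79*exp(3*j) + 0.83*exp(2*j) + 3.46*exp(j) - 0.63)^2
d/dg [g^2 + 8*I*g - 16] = 2*g + 8*I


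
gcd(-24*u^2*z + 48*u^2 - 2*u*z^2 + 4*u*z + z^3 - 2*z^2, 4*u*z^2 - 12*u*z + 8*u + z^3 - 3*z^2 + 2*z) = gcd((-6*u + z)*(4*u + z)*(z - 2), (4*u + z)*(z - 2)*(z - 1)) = 4*u*z - 8*u + z^2 - 2*z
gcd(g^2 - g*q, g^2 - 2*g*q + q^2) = -g + q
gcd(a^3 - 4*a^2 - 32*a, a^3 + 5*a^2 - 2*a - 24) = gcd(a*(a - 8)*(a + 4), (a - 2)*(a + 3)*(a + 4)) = a + 4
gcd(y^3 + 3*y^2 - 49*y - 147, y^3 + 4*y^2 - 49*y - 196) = y^2 - 49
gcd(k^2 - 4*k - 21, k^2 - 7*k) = k - 7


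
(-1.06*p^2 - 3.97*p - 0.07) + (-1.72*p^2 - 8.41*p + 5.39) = -2.78*p^2 - 12.38*p + 5.32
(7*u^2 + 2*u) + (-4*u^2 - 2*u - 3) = 3*u^2 - 3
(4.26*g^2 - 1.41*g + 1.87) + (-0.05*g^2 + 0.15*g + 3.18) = 4.21*g^2 - 1.26*g + 5.05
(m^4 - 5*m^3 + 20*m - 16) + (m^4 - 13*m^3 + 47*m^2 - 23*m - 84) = 2*m^4 - 18*m^3 + 47*m^2 - 3*m - 100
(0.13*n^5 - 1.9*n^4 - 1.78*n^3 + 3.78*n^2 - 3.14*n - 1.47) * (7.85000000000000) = 1.0205*n^5 - 14.915*n^4 - 13.973*n^3 + 29.673*n^2 - 24.649*n - 11.5395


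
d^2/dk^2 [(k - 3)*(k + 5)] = 2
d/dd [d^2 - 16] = 2*d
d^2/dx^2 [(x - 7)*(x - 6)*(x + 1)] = 6*x - 24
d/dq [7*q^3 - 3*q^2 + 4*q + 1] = 21*q^2 - 6*q + 4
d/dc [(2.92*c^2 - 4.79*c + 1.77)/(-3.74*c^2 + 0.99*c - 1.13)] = (-15.0238*c^2 + 6.6404*c + 3.6604)/(13.9876*c^4 - 7.4052*c^3 + 9.4325*c^2 - 2.2374*c + 1.2769)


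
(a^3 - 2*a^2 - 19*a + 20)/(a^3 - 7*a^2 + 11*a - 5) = (a + 4)/(a - 1)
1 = 1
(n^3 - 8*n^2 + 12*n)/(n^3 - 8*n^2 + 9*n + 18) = n*(n - 2)/(n^2 - 2*n - 3)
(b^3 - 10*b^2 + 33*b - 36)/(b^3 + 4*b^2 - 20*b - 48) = (b^2 - 6*b + 9)/(b^2 + 8*b + 12)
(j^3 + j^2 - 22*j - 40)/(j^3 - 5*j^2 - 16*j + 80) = (j + 2)/(j - 4)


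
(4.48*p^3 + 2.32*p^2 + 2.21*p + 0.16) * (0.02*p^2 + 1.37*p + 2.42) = 0.0896*p^5 + 6.184*p^4 + 14.0642*p^3 + 8.6453*p^2 + 5.5674*p + 0.3872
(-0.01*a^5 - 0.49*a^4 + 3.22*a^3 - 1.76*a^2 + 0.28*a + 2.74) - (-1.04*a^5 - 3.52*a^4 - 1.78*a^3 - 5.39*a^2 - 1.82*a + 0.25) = 1.03*a^5 + 3.03*a^4 + 5.0*a^3 + 3.63*a^2 + 2.1*a + 2.49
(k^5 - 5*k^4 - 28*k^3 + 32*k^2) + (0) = k^5 - 5*k^4 - 28*k^3 + 32*k^2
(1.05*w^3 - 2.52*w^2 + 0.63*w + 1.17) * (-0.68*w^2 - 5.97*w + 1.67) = -0.714*w^5 - 4.5549*w^4 + 16.3695*w^3 - 8.7651*w^2 - 5.9328*w + 1.9539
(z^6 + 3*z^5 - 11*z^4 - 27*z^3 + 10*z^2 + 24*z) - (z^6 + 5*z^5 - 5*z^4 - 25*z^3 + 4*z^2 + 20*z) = -2*z^5 - 6*z^4 - 2*z^3 + 6*z^2 + 4*z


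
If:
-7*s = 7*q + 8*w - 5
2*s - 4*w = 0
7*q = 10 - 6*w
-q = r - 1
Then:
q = 95/56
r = -39/56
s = -5/8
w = -5/16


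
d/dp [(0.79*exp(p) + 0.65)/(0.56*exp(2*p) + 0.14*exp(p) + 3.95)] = (-0.4424*exp(2*p) - 0.728*exp(p) + 3.0295)*exp(p)/(0.3136*exp(4*p) + 0.1568*exp(3*p) + 4.4436*exp(2*p) + 1.106*exp(p) + 15.6025)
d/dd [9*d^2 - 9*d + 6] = 18*d - 9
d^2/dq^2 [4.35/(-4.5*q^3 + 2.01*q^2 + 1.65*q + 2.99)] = ((117.45*q - 17.487)*(-4.5*q^3 + 2.01*q^2 + 1.65*q + 2.99) + 4.35*(-27.0*q^2 + 8.04*q + 3.3)*(-13.5*q^2 + 4.02*q + 1.65))/(-4.5*q^3 + 2.01*q^2 + 1.65*q + 2.99)^3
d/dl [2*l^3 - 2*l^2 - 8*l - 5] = 6*l^2 - 4*l - 8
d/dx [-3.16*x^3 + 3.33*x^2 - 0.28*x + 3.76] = -9.48*x^2 + 6.66*x - 0.28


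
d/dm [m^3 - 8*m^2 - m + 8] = 3*m^2 - 16*m - 1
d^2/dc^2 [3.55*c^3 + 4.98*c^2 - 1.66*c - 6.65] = 21.3*c + 9.96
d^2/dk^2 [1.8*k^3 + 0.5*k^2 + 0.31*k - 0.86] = 10.8*k + 1.0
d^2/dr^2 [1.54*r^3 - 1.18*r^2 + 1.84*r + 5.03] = 9.24*r - 2.36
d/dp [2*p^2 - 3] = 4*p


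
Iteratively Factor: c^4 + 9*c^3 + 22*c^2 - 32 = (c - 1)*(c^3 + 10*c^2 + 32*c + 32) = (c - 1)*(c + 4)*(c^2 + 6*c + 8) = (c - 1)*(c + 4)^2*(c + 2)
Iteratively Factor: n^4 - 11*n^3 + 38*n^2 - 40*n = (n - 5)*(n^3 - 6*n^2 + 8*n) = (n - 5)*(n - 4)*(n^2 - 2*n) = (n - 5)*(n - 4)*(n - 2)*(n)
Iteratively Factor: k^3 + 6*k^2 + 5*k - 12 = (k + 4)*(k^2 + 2*k - 3) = (k - 1)*(k + 4)*(k + 3)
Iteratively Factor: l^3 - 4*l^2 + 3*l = (l - 1)*(l^2 - 3*l) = (l - 3)*(l - 1)*(l)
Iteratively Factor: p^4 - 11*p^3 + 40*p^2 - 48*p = (p - 4)*(p^3 - 7*p^2 + 12*p) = (p - 4)^2*(p^2 - 3*p) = (p - 4)^2*(p - 3)*(p)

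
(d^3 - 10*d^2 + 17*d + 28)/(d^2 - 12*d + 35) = (d^2 - 3*d - 4)/(d - 5)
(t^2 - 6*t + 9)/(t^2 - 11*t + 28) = (t^2 - 6*t + 9)/(t^2 - 11*t + 28)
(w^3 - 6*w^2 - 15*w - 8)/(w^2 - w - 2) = (w^2 - 7*w - 8)/(w - 2)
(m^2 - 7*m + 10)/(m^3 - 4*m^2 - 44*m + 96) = (m - 5)/(m^2 - 2*m - 48)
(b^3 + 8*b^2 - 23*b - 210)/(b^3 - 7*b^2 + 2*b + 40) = (b^2 + 13*b + 42)/(b^2 - 2*b - 8)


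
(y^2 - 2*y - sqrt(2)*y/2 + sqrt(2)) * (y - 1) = y^3 - 3*y^2 - sqrt(2)*y^2/2 + 2*y + 3*sqrt(2)*y/2 - sqrt(2)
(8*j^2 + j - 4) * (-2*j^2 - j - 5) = -16*j^4 - 10*j^3 - 33*j^2 - j + 20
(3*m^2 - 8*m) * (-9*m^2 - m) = -27*m^4 + 69*m^3 + 8*m^2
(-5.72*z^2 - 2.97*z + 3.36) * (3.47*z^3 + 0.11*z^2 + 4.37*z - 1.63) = -19.8484*z^5 - 10.9351*z^4 - 13.6639*z^3 - 3.2857*z^2 + 19.5243*z - 5.4768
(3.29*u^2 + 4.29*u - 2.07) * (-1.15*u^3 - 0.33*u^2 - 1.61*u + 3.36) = -3.7835*u^5 - 6.0192*u^4 - 4.3321*u^3 + 4.8306*u^2 + 17.7471*u - 6.9552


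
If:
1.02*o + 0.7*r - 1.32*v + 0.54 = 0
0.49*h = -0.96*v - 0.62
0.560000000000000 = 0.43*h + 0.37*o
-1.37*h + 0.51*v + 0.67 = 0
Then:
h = 0.21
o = 1.27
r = -4.04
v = -0.75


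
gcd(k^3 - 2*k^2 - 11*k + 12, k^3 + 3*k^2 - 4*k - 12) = k + 3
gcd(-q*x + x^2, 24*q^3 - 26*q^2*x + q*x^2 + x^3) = -q + x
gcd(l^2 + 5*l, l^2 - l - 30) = l + 5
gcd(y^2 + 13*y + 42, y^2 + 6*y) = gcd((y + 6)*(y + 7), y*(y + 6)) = y + 6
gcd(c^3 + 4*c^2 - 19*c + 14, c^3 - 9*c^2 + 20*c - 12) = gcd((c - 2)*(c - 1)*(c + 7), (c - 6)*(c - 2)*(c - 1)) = c^2 - 3*c + 2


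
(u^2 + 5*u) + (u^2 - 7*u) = 2*u^2 - 2*u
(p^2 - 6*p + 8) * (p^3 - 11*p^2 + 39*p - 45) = p^5 - 17*p^4 + 113*p^3 - 367*p^2 + 582*p - 360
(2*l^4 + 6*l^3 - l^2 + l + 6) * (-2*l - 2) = -4*l^5 - 16*l^4 - 10*l^3 - 14*l - 12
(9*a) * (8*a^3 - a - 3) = 72*a^4 - 9*a^2 - 27*a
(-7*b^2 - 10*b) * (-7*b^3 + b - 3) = 49*b^5 + 70*b^4 - 7*b^3 + 11*b^2 + 30*b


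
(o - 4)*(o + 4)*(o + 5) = o^3 + 5*o^2 - 16*o - 80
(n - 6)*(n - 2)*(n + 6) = n^3 - 2*n^2 - 36*n + 72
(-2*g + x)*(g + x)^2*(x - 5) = -2*g^3*x + 10*g^3 - 3*g^2*x^2 + 15*g^2*x + x^4 - 5*x^3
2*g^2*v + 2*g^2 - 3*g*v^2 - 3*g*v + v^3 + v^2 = (-2*g + v)*(-g + v)*(v + 1)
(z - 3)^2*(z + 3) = z^3 - 3*z^2 - 9*z + 27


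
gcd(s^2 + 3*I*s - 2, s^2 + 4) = s + 2*I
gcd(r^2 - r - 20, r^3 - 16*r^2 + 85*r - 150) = r - 5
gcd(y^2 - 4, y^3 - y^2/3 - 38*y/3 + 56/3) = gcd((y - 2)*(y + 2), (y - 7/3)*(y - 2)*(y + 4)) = y - 2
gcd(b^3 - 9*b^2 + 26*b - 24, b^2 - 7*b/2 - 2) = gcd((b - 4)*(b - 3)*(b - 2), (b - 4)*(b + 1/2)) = b - 4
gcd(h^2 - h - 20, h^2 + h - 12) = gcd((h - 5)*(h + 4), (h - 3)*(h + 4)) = h + 4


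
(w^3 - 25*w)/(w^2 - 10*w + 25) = w*(w + 5)/(w - 5)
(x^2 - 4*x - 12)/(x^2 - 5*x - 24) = (-x^2 + 4*x + 12)/(-x^2 + 5*x + 24)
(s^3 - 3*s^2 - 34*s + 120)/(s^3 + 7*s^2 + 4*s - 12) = (s^2 - 9*s + 20)/(s^2 + s - 2)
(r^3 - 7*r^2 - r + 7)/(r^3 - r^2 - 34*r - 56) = (r^2 - 1)/(r^2 + 6*r + 8)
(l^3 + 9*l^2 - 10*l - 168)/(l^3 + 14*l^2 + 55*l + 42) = (l - 4)/(l + 1)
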